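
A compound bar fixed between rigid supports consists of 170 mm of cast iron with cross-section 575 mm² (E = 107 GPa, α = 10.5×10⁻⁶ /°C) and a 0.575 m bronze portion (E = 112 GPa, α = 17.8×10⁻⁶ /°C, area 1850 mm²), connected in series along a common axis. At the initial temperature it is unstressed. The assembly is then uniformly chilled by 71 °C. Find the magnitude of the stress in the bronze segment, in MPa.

σ ≈ 83.3 MPa (tensile)

Free thermal contraction of the whole bar: Σ αᵢΔT Lᵢ = 10.5×10⁻⁶×71×170 + 17.8×10⁻⁶×71×575 = 0.8534 mm.
The rigid supports impose zero overall length change; the single axial force P common to all segments must satisfy P Σ Lᵢ/(AᵢEᵢ) = δ_free.
The series flexibility is Σ Lᵢ/(AᵢEᵢ) = 170/(575×107×10³) + 575/(1850×112×10³) = 5.538×10⁻⁶ mm/N.
Hence P = δ_free / Σ(L/AE) = 0.8534/5.538×10⁻⁶ = 154.1 kN (tensile).
σ_{bronze} = P / A = 154100 / 1850 = 83.3 MPa.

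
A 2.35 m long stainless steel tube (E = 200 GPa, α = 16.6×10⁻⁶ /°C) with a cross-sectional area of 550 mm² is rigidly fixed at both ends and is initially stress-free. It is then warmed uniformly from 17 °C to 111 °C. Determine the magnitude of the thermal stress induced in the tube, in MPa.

σ ≈ 312 MPa (compressive)

Because both ends are immovable the net strain is zero, and the suppressed thermal strain is αΔT = 16.6×10⁻⁶ × 94 = 1560.4×10⁻⁶.
Hence σ = E·αΔT = 200×10³ × 1560.4×10⁻⁶ = 312.1 MPa, compressive.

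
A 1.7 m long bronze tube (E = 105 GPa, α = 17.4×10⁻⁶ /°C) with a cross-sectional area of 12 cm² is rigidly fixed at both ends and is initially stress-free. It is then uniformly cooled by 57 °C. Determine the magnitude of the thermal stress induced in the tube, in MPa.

Because both ends are immovable the net strain is zero, and the suppressed thermal strain is αΔT = 17.4×10⁻⁶ × 57 = 991.8×10⁻⁶.
The stress required to suppress this strain is σ = Eε = 105×10³ × 991.8×10⁻⁶ = 104.1 MPa, tensile since the tube is trying to contract.

σ ≈ 104 MPa (tensile)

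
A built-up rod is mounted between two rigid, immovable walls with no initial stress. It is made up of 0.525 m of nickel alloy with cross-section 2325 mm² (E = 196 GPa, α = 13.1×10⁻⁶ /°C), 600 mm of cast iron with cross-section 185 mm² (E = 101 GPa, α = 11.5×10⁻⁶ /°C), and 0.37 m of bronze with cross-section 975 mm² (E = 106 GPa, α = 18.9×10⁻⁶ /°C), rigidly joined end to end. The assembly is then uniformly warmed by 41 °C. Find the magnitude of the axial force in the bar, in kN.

P ≈ 23.1 kN (compressive)

If the supports were absent, the total length change would be Σ αᵢΔT Lᵢ = 13.1×10⁻⁶×41×525 + 11.5×10⁻⁶×41×600 + 18.9×10⁻⁶×41×370 = 0.8516 mm.
The walls prevent any net length change, so an axial force P (same in every segment) develops. Compatibility: P · Σ Lᵢ/(AᵢEᵢ) = δ_free.
The series flexibility is Σ Lᵢ/(AᵢEᵢ) = 525/(2325×196×10³) + 600/(185×101×10³) + 370/(975×106×10³) = 3.684×10⁻⁵ mm/N.
P = 0.8516 / 3.684×10⁻⁵ = 23110 N = 23.11 kN, compressive.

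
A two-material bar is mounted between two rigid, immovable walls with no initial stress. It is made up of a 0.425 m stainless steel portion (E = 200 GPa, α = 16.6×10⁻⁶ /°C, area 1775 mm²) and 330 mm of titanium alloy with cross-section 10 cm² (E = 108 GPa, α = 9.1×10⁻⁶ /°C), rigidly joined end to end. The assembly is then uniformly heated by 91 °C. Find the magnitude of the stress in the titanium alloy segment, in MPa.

Free thermal expansion of the whole bar: Σ αᵢΔT Lᵢ = 16.6×10⁻⁶×91×425 + 9.1×10⁻⁶×91×330 = 0.9153 mm.
The rigid supports impose zero overall length change; the single axial force P common to all segments must satisfy P Σ Lᵢ/(AᵢEᵢ) = δ_free.
The series flexibility is Σ Lᵢ/(AᵢEᵢ) = 425/(1775×200×10³) + 330/(1000×108×10³) = 4.253×10⁻⁶ mm/N.
P = 0.9153 / 4.253×10⁻⁶ = 215200 N = 215.2 kN, compressive.
σ_{titanium alloy} = P / A = 215200 / 1000 = 215.2 MPa.

σ ≈ 215 MPa (compressive)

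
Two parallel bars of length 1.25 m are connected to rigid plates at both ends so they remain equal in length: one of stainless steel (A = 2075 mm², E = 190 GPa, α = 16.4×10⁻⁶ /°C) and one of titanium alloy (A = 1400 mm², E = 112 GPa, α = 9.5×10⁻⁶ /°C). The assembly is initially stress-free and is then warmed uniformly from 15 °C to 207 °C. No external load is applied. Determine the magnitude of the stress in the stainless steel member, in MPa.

The stainless steel has the larger α, so on heating it would change length more than the titanium alloy if both were free. The rigid plates force a common final length, so the stainless steel is put into compression and the titanium alloy into tension, with equal and opposite forces P (no external load).
Setting the final lengths equal and cancelling L: (α₁ − α₂)ΔT = P/(A₁E₁) + P/(A₂E₂).
|α₁ − α₂|·ΔT = 6.9×10⁻⁶ × 192 = 0.001325.
1/(A₁E₁) + 1/(A₂E₂) = 1/(2075×190×10³) + 1/(1400×112×10³) = 8.914×10⁻⁹ N⁻¹.
P = 0.001325 / 8.914×10⁻⁹ = 148600 N = 148.6 kN.
σ_{stainless steel} = P/A₁ = 148600/2075 = 71.62 MPa, compressive.

σ ≈ 71.6 MPa (compressive)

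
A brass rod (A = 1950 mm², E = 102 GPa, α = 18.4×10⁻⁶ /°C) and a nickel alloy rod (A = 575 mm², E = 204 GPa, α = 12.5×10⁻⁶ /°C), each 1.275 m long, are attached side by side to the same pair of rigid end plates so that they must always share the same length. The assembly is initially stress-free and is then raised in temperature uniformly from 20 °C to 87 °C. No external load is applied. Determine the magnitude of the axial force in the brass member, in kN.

Both members must finish at the same length. With the larger α, the brass tends to over-expand; the plates restrain it, putting the brass in compression and the nickel alloy in tension. With no external load the two internal forces are equal and opposite, magnitude P.
Compatibility of the two members (thermal + elastic change equal): (α₁ − α₂)ΔT = P·[1/(A₁E₁) + 1/(A₂E₂)].
|α₁ − α₂|·ΔT = 5.9×10⁻⁶ × 67 = 0.0003953.
1/(A₁E₁) + 1/(A₂E₂) = 1/(1950×102×10³) + 1/(575×204×10³) = 1.355×10⁻⁸ N⁻¹.
P = 0.0003953 / 1.355×10⁻⁸ = 29170 N = 29.17 kN.

P ≈ 29.2 kN (compressive in the brass)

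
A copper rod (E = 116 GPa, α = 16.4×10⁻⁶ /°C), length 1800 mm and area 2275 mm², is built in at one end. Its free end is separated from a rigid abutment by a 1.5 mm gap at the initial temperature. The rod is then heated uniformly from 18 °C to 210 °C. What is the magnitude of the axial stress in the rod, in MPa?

Unrestrained expansion: δ_free = αΔT L = 16.4×10⁻⁶ × 192 × 1800 = 5.668 mm.
This exceeds the 1.5 mm gap, so the wall pushes back. The portion of expansion that must be recovered elastically is δ_free − gap = 5.668 − 1.5 = 4.168 mm.
Compatibility: PL/(AE) = 4.168 mm, so σ = P/A = E × (4.168/1800) = 268.6 MPa.

σ ≈ 269 MPa (compressive)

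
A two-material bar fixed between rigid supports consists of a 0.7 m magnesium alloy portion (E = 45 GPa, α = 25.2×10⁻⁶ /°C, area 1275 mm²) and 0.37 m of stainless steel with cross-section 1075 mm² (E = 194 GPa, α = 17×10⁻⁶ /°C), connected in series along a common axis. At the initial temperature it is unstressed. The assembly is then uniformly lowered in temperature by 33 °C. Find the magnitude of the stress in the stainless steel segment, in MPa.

σ ≈ 52.6 MPa (tensile)

If the supports were absent, the total length change would be Σ αᵢΔT Lᵢ = 25.2×10⁻⁶×33×700 + 17×10⁻⁶×33×370 = 0.7897 mm.
The rigid supports impose zero overall length change; the single axial force P common to all segments must satisfy P Σ Lᵢ/(AᵢEᵢ) = δ_free.
Σ Lᵢ/(AᵢEᵢ) = 700/(1275×45×10³) + 370/(1075×194×10³) = 1.397×10⁻⁵ mm/N.
Hence P = δ_free / Σ(L/AE) = 0.7897/1.397×10⁻⁵ = 56.51 kN (tensile).
σ_{stainless steel} = P / A = 56510 / 1075 = 52.57 MPa.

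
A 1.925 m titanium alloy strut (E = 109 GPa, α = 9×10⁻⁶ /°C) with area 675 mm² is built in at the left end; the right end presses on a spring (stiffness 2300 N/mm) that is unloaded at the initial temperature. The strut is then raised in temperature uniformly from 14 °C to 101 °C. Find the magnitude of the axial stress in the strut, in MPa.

σ ≈ 4.84 MPa (compressive)

If the spring were absent the strut would lengthen by αΔT L = 9×10⁻⁶ × 87 × 1925 = 1.507 mm.
Let P be the compressive force at the spring. The strut shortens elastically by PL/(AE) and the spring compresses by P/k; together these equal δ_free.
So P = δ_free / [L/(AE) + 1/k] = 1.507 / [ 1925/(675×109×10³) + 1/(2300) ].
P = 1.507 / 0.0004609 = 3270 N.
σ = P/A = 3270/675 = 4.844 MPa.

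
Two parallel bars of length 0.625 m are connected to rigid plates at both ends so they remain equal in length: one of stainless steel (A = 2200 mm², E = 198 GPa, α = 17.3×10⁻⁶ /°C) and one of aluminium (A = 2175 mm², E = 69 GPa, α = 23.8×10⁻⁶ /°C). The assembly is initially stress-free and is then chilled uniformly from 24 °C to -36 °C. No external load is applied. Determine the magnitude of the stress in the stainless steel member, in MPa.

σ ≈ 19.8 MPa (compressive)

The aluminium has the larger α, so on cooling it would change length more than the stainless steel if both were free. The rigid plates force a common final length, so the aluminium is put into tension and the stainless steel into compression, with equal and opposite forces P (no external load).
Compatibility of the two members (thermal + elastic change equal): (α₁ − α₂)ΔT = P·[1/(A₁E₁) + 1/(A₂E₂)].
|α₁ − α₂|·ΔT = 6.5×10⁻⁶ × 60 = 0.00039.
1/(A₁E₁) + 1/(A₂E₂) = 1/(2200×198×10³) + 1/(2175×69×10³) = 8.959×10⁻⁹ N⁻¹.
So P = 0.00039 / 8.959×10⁻⁹ = 43.53 kN.
σ_{stainless steel} = P/A₁ = 43530/2200 = 19.79 MPa, compressive.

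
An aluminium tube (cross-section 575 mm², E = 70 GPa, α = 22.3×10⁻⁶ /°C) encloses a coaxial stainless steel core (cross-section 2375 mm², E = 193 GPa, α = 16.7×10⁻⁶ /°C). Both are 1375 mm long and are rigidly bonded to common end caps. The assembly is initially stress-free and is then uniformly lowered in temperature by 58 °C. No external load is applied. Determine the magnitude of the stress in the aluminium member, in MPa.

The aluminium has the larger α, so on cooling it would change length more than the stainless steel if both were free. The rigid plates force a common final length, so the aluminium is put into tension and the stainless steel into compression, with equal and opposite forces P (no external load).
Compatibility of the two members (thermal + elastic change equal): (α₁ − α₂)ΔT = P·[1/(A₁E₁) + 1/(A₂E₂)].
|α₁ − α₂|·ΔT = 5.6×10⁻⁶ × 58 = 0.0003248.
1/(A₁E₁) + 1/(A₂E₂) = 1/(575×70×10³) + 1/(2375×193×10³) = 2.703×10⁻⁸ N⁻¹.
So P = 0.0003248 / 2.703×10⁻⁸ = 12.02 kN.
σ_{aluminium} = P/A₁ = 12020/575 = 20.9 MPa, tensile.

σ ≈ 20.9 MPa (tensile)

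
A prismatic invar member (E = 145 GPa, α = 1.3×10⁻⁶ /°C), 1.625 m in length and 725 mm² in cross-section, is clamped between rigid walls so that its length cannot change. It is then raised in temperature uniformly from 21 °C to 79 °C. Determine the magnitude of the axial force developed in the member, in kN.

P ≈ 7.93 kN (compressive)

Full restraint means ε = 0, so the stress is σ = EαΔT = 145×10³ × 1.3×10⁻⁶ × 58 = 10.93 MPa.
Then P = σA = 10.93 × 725 mm² = 7.926 kN, compressive.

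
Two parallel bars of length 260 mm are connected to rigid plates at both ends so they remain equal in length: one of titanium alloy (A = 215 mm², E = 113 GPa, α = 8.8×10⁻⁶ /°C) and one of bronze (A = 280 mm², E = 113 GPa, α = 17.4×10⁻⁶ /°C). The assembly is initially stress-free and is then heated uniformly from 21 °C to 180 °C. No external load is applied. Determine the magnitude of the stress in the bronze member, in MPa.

Both members must finish at the same length. With the larger α, the bronze tends to over-expand; the plates restrain it, putting the bronze in compression and the titanium alloy in tension. With no external load the two internal forces are equal and opposite, magnitude P.
Equating the net (thermal + elastic) strains gives |α₁ − α₂|·ΔT = P·[1/(A₁E₁) + 1/(A₂E₂)].
|α₁ − α₂|·ΔT = 8.6×10⁻⁶ × 159 = 0.001367.
1/(A₁E₁) + 1/(A₂E₂) = 1/(215×113×10³) + 1/(280×113×10³) = 7.277×10⁻⁸ N⁻¹.
P = 0.001367 / 7.277×10⁻⁸ = 18790 N = 18.79 kN.
σ_{bronze} = P/A₂ = 18790/280 = 67.11 MPa, compressive.

σ ≈ 67.1 MPa (compressive)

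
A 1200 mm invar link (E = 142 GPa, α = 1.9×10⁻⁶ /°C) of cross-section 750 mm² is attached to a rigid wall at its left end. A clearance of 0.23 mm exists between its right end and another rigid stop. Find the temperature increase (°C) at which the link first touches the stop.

The gap closes when αΔT L = 0.23 mm, since the link is still unstressed at that instant.
So ΔT = g/(αL) = 0.23/(1.9×10⁻⁶ × 1200) = 100.9 °C.

ΔT ≈ 101 °C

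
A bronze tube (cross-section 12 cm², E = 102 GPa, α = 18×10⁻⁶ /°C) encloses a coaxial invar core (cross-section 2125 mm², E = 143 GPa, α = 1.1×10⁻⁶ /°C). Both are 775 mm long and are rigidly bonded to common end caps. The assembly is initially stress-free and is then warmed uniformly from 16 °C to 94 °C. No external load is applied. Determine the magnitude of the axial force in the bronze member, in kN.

Both members must finish at the same length. With the larger α, the bronze tends to over-expand; the plates restrain it, putting the bronze in compression and the invar in tension. With no external load the two internal forces are equal and opposite, magnitude P.
Compatibility of the two members (thermal + elastic change equal): (α₁ − α₂)ΔT = P·[1/(A₁E₁) + 1/(A₂E₂)].
|α₁ − α₂|·ΔT = 16.9×10⁻⁶ × 78 = 0.001318.
1/(A₁E₁) + 1/(A₂E₂) = 1/(1200×102×10³) + 1/(2125×143×10³) = 1.146×10⁻⁸ N⁻¹.
So P = 0.001318 / 1.146×10⁻⁸ = 115 kN.

P ≈ 115 kN (compressive in the bronze)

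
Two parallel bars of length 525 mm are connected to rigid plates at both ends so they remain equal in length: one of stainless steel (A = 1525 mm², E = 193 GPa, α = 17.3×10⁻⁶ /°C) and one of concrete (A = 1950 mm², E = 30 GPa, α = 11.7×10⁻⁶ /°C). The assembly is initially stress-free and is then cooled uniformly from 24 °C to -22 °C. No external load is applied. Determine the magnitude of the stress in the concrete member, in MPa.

σ ≈ 6.45 MPa (compressive)

The stainless steel has the larger α, so on cooling it would change length more than the concrete if both were free. The rigid plates force a common final length, so the stainless steel is put into tension and the concrete into compression, with equal and opposite forces P (no external load).
Compatibility of the two members (thermal + elastic change equal): (α₁ − α₂)ΔT = P·[1/(A₁E₁) + 1/(A₂E₂)].
|α₁ − α₂|·ΔT = 5.6×10⁻⁶ × 46 = 0.0002576.
1/(A₁E₁) + 1/(A₂E₂) = 1/(1525×193×10³) + 1/(1950×30×10³) = 2.049×10⁻⁸ N⁻¹.
P = 0.0002576 / 2.049×10⁻⁸ = 12570 N = 12.57 kN.
σ_{concrete} = P/A₂ = 12570/1950 = 6.447 MPa, compressive.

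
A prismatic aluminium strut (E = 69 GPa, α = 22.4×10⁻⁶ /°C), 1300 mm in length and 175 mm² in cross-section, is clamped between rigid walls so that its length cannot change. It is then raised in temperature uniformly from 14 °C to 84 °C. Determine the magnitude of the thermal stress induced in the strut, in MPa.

Because both ends are immovable the net strain is zero, and the suppressed thermal strain is αΔT = 22.4×10⁻⁶ × 70 = 1568×10⁻⁶.
σ = EαΔT = 69×10³ × 22.4×10⁻⁶ × 70 = 108.2 MPa (compressive; the strut is trying to expand).

σ ≈ 108 MPa (compressive)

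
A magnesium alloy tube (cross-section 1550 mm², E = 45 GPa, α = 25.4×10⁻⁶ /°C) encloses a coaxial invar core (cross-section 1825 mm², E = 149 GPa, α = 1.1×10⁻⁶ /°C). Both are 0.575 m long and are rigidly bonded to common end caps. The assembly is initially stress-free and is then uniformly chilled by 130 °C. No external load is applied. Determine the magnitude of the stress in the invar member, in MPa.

The magnesium alloy has the larger α, so on cooling it would change length more than the invar if both were free. The rigid plates force a common final length, so the magnesium alloy is put into tension and the invar into compression, with equal and opposite forces P (no external load).
Setting the final lengths equal and cancelling L: (α₁ − α₂)ΔT = P/(A₁E₁) + P/(A₂E₂).
|α₁ − α₂|·ΔT = 24.3×10⁻⁶ × 130 = 0.003159.
1/(A₁E₁) + 1/(A₂E₂) = 1/(1550×45×10³) + 1/(1825×149×10³) = 1.801×10⁻⁸ N⁻¹.
P = 0.003159 / 1.801×10⁻⁸ = 175400 N = 175.4 kN.
σ_{invar} = P/A₂ = 175400/1825 = 96.09 MPa, compressive.

σ ≈ 96.1 MPa (compressive)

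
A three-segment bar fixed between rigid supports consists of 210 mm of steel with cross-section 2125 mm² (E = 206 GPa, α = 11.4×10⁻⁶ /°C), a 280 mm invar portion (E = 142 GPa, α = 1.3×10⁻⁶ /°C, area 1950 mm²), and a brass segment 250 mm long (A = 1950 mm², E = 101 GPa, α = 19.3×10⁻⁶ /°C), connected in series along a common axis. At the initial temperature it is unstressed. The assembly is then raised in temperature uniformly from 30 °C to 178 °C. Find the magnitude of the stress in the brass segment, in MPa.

σ ≈ 209 MPa (compressive)

With the walls removed the bar would change length by δ_free = Σ αᵢΔT Lᵢ = 11.4×10⁻⁶×148×210 + 1.3×10⁻⁶×148×280 + 19.3×10⁻⁶×148×250 = 1.122 mm.
Since the ends are fixed, an axial force P builds up, equal in every segment, with P · Σ Lᵢ/(AᵢEᵢ) = δ_free.
The series flexibility is Σ Lᵢ/(AᵢEᵢ) = 210/(2125×206×10³) + 280/(1950×142×10³) + 250/(1950×101×10³) = 2.76×10⁻⁶ mm/N.
Hence P = δ_free / Σ(L/AE) = 1.122/2.76×10⁻⁶ = 406.6 kN (compressive).
σ_{brass} = P / A = 406600 / 1950 = 208.5 MPa.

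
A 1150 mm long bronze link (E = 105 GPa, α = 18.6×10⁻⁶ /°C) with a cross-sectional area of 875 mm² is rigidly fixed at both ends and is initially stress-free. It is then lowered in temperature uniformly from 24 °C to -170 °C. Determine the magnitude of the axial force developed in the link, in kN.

Full restraint means ε = 0, so the stress is σ = EαΔT = 105×10³ × 18.6×10⁻⁶ × 194 = 378.9 MPa.
P = AEαΔT = 875 × 105×10³ × 18.6×10⁻⁶ × 194 = 331.5 kN (tensile).

P ≈ 332 kN (tensile)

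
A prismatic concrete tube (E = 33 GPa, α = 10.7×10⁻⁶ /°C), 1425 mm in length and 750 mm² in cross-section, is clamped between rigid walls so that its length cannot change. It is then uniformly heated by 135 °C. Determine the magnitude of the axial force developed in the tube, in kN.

P ≈ 35.8 kN (compressive)

Full restraint means ε = 0, so the stress is σ = EαΔT = 33×10³ × 10.7×10⁻⁶ × 135 = 47.67 MPa.
P = AEαΔT = 750 × 33×10³ × 10.7×10⁻⁶ × 135 = 35.75 kN (compressive).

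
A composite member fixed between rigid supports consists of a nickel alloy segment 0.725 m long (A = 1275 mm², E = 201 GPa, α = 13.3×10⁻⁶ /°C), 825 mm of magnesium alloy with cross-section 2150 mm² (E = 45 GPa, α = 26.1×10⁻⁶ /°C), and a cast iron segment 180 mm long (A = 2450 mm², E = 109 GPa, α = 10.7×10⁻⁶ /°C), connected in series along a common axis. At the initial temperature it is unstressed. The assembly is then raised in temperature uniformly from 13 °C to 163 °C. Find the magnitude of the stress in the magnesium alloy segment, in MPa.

With the walls removed the bar would change length by δ_free = Σ αᵢΔT Lᵢ = 13.3×10⁻⁶×150×725 + 26.1×10⁻⁶×150×825 + 10.7×10⁻⁶×150×180 = 4.965 mm.
Since the ends are fixed, an axial force P builds up, equal in every segment, with P · Σ Lᵢ/(AᵢEᵢ) = δ_free.
The series flexibility is Σ Lᵢ/(AᵢEᵢ) = 725/(1275×201×10³) + 825/(2150×45×10³) + 180/(2450×109×10³) = 1.203×10⁻⁵ mm/N.
So P = 4.965 / 1.203×10⁻⁵ = 412.7 kN, compressive.
σ_{magnesium alloy} = P / A = 412700 / 2150 = 192 MPa.

σ ≈ 192 MPa (compressive)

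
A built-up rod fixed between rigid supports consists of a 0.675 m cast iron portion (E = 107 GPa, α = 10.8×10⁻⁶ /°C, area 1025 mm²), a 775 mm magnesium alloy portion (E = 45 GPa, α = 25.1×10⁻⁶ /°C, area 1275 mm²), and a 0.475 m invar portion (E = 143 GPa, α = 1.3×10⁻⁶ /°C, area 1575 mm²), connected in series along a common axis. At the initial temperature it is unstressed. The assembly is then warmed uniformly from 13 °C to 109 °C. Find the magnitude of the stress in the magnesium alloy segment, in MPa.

σ ≈ 94.6 MPa (compressive)

Free thermal expansion of the whole bar: Σ αᵢΔT Lᵢ = 10.8×10⁻⁶×96×675 + 25.1×10⁻⁶×96×775 + 1.3×10⁻⁶×96×475 = 2.627 mm.
The rigid supports impose zero overall length change; the single axial force P common to all segments must satisfy P Σ Lᵢ/(AᵢEᵢ) = δ_free.
The series flexibility is Σ Lᵢ/(AᵢEᵢ) = 675/(1025×107×10³) + 775/(1275×45×10³) + 475/(1575×143×10³) = 2.177×10⁻⁵ mm/N.
So P = 2.627 / 2.177×10⁻⁵ = 120.6 kN, compressive.
σ_{magnesium alloy} = P / A = 120600 / 1275 = 94.62 MPa.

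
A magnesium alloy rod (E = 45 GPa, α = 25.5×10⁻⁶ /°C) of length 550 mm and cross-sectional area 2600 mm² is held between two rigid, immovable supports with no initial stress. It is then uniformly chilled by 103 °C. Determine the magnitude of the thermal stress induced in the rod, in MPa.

σ ≈ 118 MPa (tensile)

Because both ends are immovable the net strain is zero, and the suppressed thermal strain is αΔT = 25.5×10⁻⁶ × 103 = 2626.5×10⁻⁶.
The stress required to suppress this strain is σ = Eε = 45×10³ × 2626.5×10⁻⁶ = 118.2 MPa, tensile since the rod is trying to contract.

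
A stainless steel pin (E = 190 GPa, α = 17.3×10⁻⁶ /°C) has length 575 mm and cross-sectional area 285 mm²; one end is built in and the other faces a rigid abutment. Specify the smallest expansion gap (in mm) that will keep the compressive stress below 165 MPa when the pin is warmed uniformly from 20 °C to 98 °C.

With no wall the pin would lengthen by αΔT L = 17.3×10⁻⁶ × 78 × 575 = 0.7759 mm.
At the allowable stress the elastic shortening the wall may impose is σL/E = 165 × 575 / (190×10³) = 0.4993 mm.
So the gap has to take up the difference, g_min = δ_free − σL/E = 0.7759 − 0.4993 = 0.2766 mm.

g ≈ 0.277 mm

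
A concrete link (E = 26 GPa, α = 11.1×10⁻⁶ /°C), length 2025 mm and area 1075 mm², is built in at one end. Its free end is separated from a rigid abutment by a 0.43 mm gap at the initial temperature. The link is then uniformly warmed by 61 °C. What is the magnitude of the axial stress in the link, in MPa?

Free thermal elongation = αΔT L = 11.1×10⁻⁶ × 61 × 2025 = 1.371 mm.
This exceeds the 0.43 mm gap, so the wall pushes back. The portion of expansion that must be recovered elastically is δ_free − gap = 1.371 − 0.43 = 0.9411 mm.
That suppressed elongation corresponds to σ = E·Δ/L = 26×10³ × 0.9411/2025 = 12.08 MPa.

σ ≈ 12.1 MPa (compressive)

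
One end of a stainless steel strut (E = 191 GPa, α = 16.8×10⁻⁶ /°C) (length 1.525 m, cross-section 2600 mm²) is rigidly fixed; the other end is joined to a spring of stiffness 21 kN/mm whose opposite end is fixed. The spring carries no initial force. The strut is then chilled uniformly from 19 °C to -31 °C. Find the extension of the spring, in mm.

Free thermal contraction: δ_free = αΔT L = 16.8×10⁻⁶ × 50 × 1525 = 1.281 mm.
Let P be the tensile force in the spring. The strut extends elastically by PL/(AE) and the spring stretches by P/k; together these equal δ_free.
So P = δ_free / [L/(AE) + 1/k] = 1.281 / [ 1525/(2600×191×10³) + 1/(21×10³) ].
P = 1.281 / 5.069×10⁻⁵ = 25270 N.
Spring extension = P/k = 25270/(21×10³) = 1.203 mm.

δ ≈ 1.2 mm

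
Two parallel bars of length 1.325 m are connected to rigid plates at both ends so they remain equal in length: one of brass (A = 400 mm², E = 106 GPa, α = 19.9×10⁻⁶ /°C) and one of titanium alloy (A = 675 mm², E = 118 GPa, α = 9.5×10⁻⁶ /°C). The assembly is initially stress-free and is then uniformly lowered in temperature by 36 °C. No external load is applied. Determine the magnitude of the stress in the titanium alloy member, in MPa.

Both members must finish at the same length. With the larger α, the brass tends to over-contract; the plates restrain it, putting the brass in tension and the titanium alloy in compression. With no external load the two internal forces are equal and opposite, magnitude P.
Compatibility of the two members (thermal + elastic change equal): (α₁ − α₂)ΔT = P·[1/(A₁E₁) + 1/(A₂E₂)].
|α₁ − α₂|·ΔT = 10.4×10⁻⁶ × 36 = 0.0003744.
1/(A₁E₁) + 1/(A₂E₂) = 1/(400×106×10³) + 1/(675×118×10³) = 3.614×10⁻⁸ N⁻¹.
So P = 0.0003744 / 3.614×10⁻⁸ = 10.36 kN.
σ_{titanium alloy} = P/A₂ = 10360/675 = 15.35 MPa, compressive.

σ ≈ 15.3 MPa (compressive)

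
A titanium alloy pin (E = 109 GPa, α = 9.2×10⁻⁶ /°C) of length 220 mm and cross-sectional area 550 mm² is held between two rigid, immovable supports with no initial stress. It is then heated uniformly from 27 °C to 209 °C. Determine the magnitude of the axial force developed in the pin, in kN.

P ≈ 100 kN (compressive)

The ends cannot move, so σ = EαΔT = 109×10³ × 9.2×10⁻⁶ × 182 = 182.5 MPa.
Then P = σA = 182.5 × 550 mm² = 100.4 kN, compressive.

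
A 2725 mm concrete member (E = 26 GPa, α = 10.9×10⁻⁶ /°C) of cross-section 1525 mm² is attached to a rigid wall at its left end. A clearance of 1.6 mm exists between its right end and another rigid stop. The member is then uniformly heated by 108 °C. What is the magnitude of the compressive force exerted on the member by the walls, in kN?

P ≈ 23.4 kN

If the wall were absent the member would grow by αΔT L = 10.9×10⁻⁶ × 108 × 2725 = 3.208 mm.
After closing the 1.6 mm clearance, 3.208 − 1.6 = 1.608 mm of expansion remains to be suppressed by the wall.
That suppressed elongation corresponds to σ = E·Δ/L = 26×10³ × 1.608/2725 = 15.34 MPa.
P = σA = 15.34 × 1525 = 23.4 kN.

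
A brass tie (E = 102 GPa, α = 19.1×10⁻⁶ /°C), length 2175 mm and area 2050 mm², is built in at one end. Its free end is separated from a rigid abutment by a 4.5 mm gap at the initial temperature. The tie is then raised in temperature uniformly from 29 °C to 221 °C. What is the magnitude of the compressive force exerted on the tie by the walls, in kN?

P ≈ 334 kN

Free thermal elongation = αΔT L = 19.1×10⁻⁶ × 192 × 2175 = 7.976 mm.
After closing the 4.5 mm clearance, 7.976 − 4.5 = 3.476 mm of expansion remains to be suppressed by the wall.
Compatibility: PL/(AE) = 3.476 mm, so σ = P/A = E × (3.476/2175) = 163 MPa.
Force on the wall = σA = 163 × 2050 mm² = 334.2 kN.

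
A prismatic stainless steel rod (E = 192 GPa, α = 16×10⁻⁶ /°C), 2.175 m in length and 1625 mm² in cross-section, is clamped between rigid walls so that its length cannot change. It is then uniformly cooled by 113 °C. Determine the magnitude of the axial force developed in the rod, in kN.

The ends cannot move, so σ = EαΔT = 192×10³ × 16×10⁻⁶ × 113 = 347.1 MPa.
P = AEαΔT = 1625 × 192×10³ × 16×10⁻⁶ × 113 = 564.1 kN (tensile).

P ≈ 564 kN (tensile)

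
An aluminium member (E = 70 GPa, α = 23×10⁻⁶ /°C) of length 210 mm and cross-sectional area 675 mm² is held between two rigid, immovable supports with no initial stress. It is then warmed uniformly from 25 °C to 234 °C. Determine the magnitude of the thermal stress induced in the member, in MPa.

With length fixed, the mechanical strain must cancel the thermal strain αΔT = 23×10⁻⁶ × 209 = 4807×10⁻⁶.
Hence σ = E·αΔT = 70×10³ × 4807×10⁻⁶ = 336.5 MPa, compressive.

σ ≈ 336 MPa (compressive)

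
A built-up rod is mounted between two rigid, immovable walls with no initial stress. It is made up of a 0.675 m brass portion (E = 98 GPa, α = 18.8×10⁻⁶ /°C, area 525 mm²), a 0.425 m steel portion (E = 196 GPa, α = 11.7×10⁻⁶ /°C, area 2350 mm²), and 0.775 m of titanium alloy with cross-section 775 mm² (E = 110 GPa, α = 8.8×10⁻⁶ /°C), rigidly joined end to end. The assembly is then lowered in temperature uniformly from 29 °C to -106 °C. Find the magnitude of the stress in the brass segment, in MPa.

σ ≈ 272 MPa (tensile)

Free thermal contraction of the whole bar: Σ αᵢΔT Lᵢ = 18.8×10⁻⁶×135×675 + 11.7×10⁻⁶×135×425 + 8.8×10⁻⁶×135×775 = 3.305 mm.
The walls prevent any net length change, so an axial force P (same in every segment) develops. Compatibility: P · Σ Lᵢ/(AᵢEᵢ) = δ_free.
The series flexibility is Σ Lᵢ/(AᵢEᵢ) = 675/(525×98×10³) + 425/(2350×196×10³) + 775/(775×110×10³) = 2.313×10⁻⁵ mm/N.
P = 3.305 / 2.313×10⁻⁵ = 142900 N = 142.9 kN, tensile.
σ_{brass} = P / A = 142900 / 525 = 272.1 MPa.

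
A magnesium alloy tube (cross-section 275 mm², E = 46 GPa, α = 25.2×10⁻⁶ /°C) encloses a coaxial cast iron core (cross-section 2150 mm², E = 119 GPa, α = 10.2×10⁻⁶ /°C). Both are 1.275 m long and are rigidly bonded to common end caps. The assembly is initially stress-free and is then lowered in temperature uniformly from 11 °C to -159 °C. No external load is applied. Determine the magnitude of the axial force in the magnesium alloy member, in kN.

Equilibrium of a rigid end plate with no external load gives equal and opposite internal forces ±P in the two members. Since α_{magnesium alloy} > α_{cast iron}, cooling drives the magnesium alloy into tension and the cast iron into compression.
Equating the net (thermal + elastic) strains gives |α₁ − α₂|·ΔT = P·[1/(A₁E₁) + 1/(A₂E₂)].
|α₁ − α₂|·ΔT = 15×10⁻⁶ × 170 = 0.00255.
1/(A₁E₁) + 1/(A₂E₂) = 1/(275×46×10³) + 1/(2150×119×10³) = 8.296×10⁻⁸ N⁻¹.
P = 0.00255 / 8.296×10⁻⁸ = 30740 N = 30.74 kN.

P ≈ 30.7 kN (tensile in the magnesium alloy)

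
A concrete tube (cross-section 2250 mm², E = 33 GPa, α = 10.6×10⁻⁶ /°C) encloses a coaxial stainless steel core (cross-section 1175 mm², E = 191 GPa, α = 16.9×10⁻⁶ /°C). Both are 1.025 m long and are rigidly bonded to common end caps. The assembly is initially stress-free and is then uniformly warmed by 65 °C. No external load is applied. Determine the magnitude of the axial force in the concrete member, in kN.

P ≈ 22.8 kN (tensile in the concrete)

The stainless steel has the larger α, so on heating it would change length more than the concrete if both were free. The rigid plates force a common final length, so the stainless steel is put into compression and the concrete into tension, with equal and opposite forces P (no external load).
Compatibility of the two members (thermal + elastic change equal): (α₁ − α₂)ΔT = P·[1/(A₁E₁) + 1/(A₂E₂)].
|α₁ − α₂|·ΔT = 6.3×10⁻⁶ × 65 = 0.0004095.
1/(A₁E₁) + 1/(A₂E₂) = 1/(2250×33×10³) + 1/(1175×191×10³) = 1.792×10⁻⁸ N⁻¹.
So P = 0.0004095 / 1.792×10⁻⁸ = 22.85 kN.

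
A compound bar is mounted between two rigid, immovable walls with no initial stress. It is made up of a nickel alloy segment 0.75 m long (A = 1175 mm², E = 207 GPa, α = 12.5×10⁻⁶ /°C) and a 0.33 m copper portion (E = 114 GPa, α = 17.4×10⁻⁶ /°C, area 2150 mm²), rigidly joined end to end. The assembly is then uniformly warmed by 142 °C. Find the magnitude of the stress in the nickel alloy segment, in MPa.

σ ≈ 412 MPa (compressive)

With the walls removed the bar would change length by δ_free = Σ αᵢΔT Lᵢ = 12.5×10⁻⁶×142×750 + 17.4×10⁻⁶×142×330 = 2.147 mm.
The walls prevent any net length change, so an axial force P (same in every segment) develops. Compatibility: P · Σ Lᵢ/(AᵢEᵢ) = δ_free.
The series flexibility is Σ Lᵢ/(AᵢEᵢ) = 750/(1175×207×10³) + 330/(2150×114×10³) = 4.43×10⁻⁶ mm/N.
Hence P = δ_free / Σ(L/AE) = 2.147/4.43×10⁻⁶ = 484.6 kN (compressive).
σ_{nickel alloy} = P / A = 484600 / 1175 = 412.4 MPa.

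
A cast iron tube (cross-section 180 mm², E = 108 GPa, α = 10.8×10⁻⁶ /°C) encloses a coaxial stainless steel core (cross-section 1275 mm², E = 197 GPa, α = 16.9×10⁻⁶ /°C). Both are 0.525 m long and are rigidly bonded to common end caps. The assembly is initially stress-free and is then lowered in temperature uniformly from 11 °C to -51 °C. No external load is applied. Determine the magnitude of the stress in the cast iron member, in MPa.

Both members must finish at the same length. With the larger α, the stainless steel tends to over-contract; the plates restrain it, putting the stainless steel in tension and the cast iron in compression. With no external load the two internal forces are equal and opposite, magnitude P.
Compatibility of the two members (thermal + elastic change equal): (α₁ − α₂)ΔT = P·[1/(A₁E₁) + 1/(A₂E₂)].
|α₁ − α₂|·ΔT = 6.1×10⁻⁶ × 62 = 0.0003782.
1/(A₁E₁) + 1/(A₂E₂) = 1/(180×108×10³) + 1/(1275×197×10³) = 5.542×10⁻⁸ N⁻¹.
P = 0.0003782 / 5.542×10⁻⁸ = 6824 N = 6.824 kN.
σ_{cast iron} = P/A₁ = 6824/180 = 37.91 MPa, compressive.

σ ≈ 37.9 MPa (compressive)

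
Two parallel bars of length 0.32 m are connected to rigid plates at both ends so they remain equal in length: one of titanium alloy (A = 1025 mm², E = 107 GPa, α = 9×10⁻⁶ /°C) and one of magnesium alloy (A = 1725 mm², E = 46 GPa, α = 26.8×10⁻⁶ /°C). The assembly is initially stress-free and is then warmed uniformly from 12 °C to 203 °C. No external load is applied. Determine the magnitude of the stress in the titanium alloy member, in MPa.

Equilibrium of a rigid end plate with no external load gives equal and opposite internal forces ±P in the two members. Since α_{magnesium alloy} > α_{titanium alloy}, heating drives the magnesium alloy into compression and the titanium alloy into tension.
Equating the net (thermal + elastic) strains gives |α₁ − α₂|·ΔT = P·[1/(A₁E₁) + 1/(A₂E₂)].
|α₁ − α₂|·ΔT = 17.8×10⁻⁶ × 191 = 0.0034.
1/(A₁E₁) + 1/(A₂E₂) = 1/(1025×107×10³) + 1/(1725×46×10³) = 2.172×10⁻⁸ N⁻¹.
P = 0.0034 / 2.172×10⁻⁸ = 156500 N = 156.5 kN.
σ_{titanium alloy} = P/A₁ = 156500/1025 = 152.7 MPa, tensile.

σ ≈ 153 MPa (tensile)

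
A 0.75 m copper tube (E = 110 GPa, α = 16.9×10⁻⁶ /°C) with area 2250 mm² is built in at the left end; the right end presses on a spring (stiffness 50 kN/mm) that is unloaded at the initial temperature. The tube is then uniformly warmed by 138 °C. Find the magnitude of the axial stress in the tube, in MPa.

σ ≈ 33.8 MPa (compressive)

If the spring were absent the tube would lengthen by αΔT L = 16.9×10⁻⁶ × 138 × 750 = 1.749 mm.
With a force P in the spring, the elastic change of the tube is PL/(AE) and that of the spring is P/k; compatibility requires their sum to equal δ_free.
So P = δ_free / [L/(AE) + 1/k] = 1.749 / [ 750/(2250×110×10³) + 1/(50×10³) ].
P = 1.749 / 2.303×10⁻⁵ = 75950 N.
σ = P/A = 75950/2250 = 33.76 MPa.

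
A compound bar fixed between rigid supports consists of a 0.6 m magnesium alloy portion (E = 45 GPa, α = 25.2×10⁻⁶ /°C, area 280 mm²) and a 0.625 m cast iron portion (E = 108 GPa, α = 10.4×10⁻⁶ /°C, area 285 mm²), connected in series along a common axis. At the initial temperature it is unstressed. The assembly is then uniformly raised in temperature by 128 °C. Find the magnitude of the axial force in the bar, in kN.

P ≈ 40.7 kN (compressive)

If the supports were absent, the total length change would be Σ αᵢΔT Lᵢ = 25.2×10⁻⁶×128×600 + 10.4×10⁻⁶×128×625 = 2.767 mm.
The rigid supports impose zero overall length change; the single axial force P common to all segments must satisfy P Σ Lᵢ/(AᵢEᵢ) = δ_free.
The series flexibility is Σ Lᵢ/(AᵢEᵢ) = 600/(280×45×10³) + 625/(285×108×10³) = 6.792×10⁻⁵ mm/N.
Hence P = δ_free / Σ(L/AE) = 2.767/6.792×10⁻⁵ = 40.74 kN (compressive).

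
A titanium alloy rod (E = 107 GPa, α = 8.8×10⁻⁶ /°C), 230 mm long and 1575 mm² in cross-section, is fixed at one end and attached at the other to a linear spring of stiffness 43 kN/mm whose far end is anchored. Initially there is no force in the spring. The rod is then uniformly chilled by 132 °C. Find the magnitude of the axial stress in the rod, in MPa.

σ ≈ 6.89 MPa (tensile)

Free thermal contraction: δ_free = αΔT L = 8.8×10⁻⁶ × 132 × 230 = 0.2672 mm.
With a force P in the spring, the elastic change of the rod is PL/(AE) and that of the spring is P/k; compatibility requires their sum to equal δ_free.
So P = δ_free / [L/(AE) + 1/k] = 0.2672 / [ 230/(1575×107×10³) + 1/(43×10³) ].
P = 0.2672 / 2.462×10⁻⁵ = 10850 N.
σ = P/A = 10850/1575 = 6.89 MPa.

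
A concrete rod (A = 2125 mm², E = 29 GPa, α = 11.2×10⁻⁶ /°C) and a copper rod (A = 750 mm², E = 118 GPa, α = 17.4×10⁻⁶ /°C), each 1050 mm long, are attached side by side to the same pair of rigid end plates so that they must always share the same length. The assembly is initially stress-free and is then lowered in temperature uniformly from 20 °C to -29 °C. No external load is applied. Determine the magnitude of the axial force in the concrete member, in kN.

The copper has the larger α, so on cooling it would change length more than the concrete if both were free. The rigid plates force a common final length, so the copper is put into tension and the concrete into compression, with equal and opposite forces P (no external load).
Equating the net (thermal + elastic) strains gives |α₁ − α₂|·ΔT = P·[1/(A₁E₁) + 1/(A₂E₂)].
|α₁ − α₂|·ΔT = 6.2×10⁻⁶ × 49 = 0.0003038.
1/(A₁E₁) + 1/(A₂E₂) = 1/(2125×29×10³) + 1/(750×118×10³) = 2.753×10⁻⁸ N⁻¹.
P = 0.0003038 / 2.753×10⁻⁸ = 11040 N = 11.04 kN.

P ≈ 11 kN (compressive in the concrete)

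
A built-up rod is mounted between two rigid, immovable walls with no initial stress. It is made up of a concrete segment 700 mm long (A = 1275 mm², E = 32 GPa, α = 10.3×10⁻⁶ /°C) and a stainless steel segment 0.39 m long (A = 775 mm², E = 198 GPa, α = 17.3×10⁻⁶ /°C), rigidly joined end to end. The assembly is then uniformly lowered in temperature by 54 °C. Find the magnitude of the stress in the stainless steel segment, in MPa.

σ ≈ 49.4 MPa (tensile)

If the supports were absent, the total length change would be Σ αᵢΔT Lᵢ = 10.3×10⁻⁶×54×700 + 17.3×10⁻⁶×54×390 = 0.7537 mm.
Since the ends are fixed, an axial force P builds up, equal in every segment, with P · Σ Lᵢ/(AᵢEᵢ) = δ_free.
The series flexibility is Σ Lᵢ/(AᵢEᵢ) = 700/(1275×32×10³) + 390/(775×198×10³) = 1.97×10⁻⁵ mm/N.
So P = 0.7537 / 1.97×10⁻⁵ = 38.26 kN, tensile.
σ_{stainless steel} = P / A = 38260 / 775 = 49.37 MPa.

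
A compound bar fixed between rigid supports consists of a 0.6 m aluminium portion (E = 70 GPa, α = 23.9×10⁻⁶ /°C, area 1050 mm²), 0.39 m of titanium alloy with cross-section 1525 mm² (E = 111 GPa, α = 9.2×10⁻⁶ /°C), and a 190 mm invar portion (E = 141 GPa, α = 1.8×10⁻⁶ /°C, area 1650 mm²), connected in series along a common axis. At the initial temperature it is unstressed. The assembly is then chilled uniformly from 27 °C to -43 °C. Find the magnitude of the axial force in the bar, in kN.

Free thermal contraction of the whole bar: Σ αᵢΔT Lᵢ = 23.9×10⁻⁶×70×600 + 9.2×10⁻⁶×70×390 + 1.8×10⁻⁶×70×190 = 1.279 mm.
The walls prevent any net length change, so an axial force P (same in every segment) develops. Compatibility: P · Σ Lᵢ/(AᵢEᵢ) = δ_free.
The series flexibility is Σ Lᵢ/(AᵢEᵢ) = 600/(1050×70×10³) + 390/(1525×111×10³) + 190/(1650×141×10³) = 1.128×10⁻⁵ mm/N.
P = 1.279 / 1.128×10⁻⁵ = 113300 N = 113.3 kN, tensile.

P ≈ 113 kN (tensile)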